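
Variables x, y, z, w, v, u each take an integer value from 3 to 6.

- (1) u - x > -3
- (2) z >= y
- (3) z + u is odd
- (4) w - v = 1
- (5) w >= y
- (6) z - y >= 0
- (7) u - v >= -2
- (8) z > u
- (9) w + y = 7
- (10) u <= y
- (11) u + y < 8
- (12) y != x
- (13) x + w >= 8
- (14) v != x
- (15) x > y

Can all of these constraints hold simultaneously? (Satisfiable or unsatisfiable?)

Satisfiable

The assignment x = 4, y = 3, z = 6, w = 4, v = 3, u = 3 works:
  constraint 1 holds since u - x = -1.
  constraint 4 holds since w - v = 1.
  constraint 6 holds since z - y = 3.
The rest check out directly.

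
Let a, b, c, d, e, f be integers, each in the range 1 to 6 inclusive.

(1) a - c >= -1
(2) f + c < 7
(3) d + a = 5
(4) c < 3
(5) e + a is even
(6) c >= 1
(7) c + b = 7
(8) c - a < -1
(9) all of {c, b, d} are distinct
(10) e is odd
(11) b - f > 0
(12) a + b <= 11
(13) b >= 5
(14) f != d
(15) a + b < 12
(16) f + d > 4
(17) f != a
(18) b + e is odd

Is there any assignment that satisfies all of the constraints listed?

The assignment a = 3, b = 6, c = 1, d = 2, e = 1, f = 4 works:
  constraint 1 holds since a - c = 2.
  constraint 2 holds since f + c = 5.
  constraint 3 holds since d + a = 5.
The rest check out directly.

Satisfiable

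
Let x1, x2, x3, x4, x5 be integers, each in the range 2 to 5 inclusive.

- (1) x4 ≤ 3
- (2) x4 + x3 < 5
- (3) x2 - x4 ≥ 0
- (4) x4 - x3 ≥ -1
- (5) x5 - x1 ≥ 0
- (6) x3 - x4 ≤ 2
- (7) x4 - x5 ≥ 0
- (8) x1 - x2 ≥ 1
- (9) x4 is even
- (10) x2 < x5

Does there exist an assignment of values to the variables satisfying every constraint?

Unsatisfiable

Constraints 3, 5, 7, and 8 give x5 − x1 ≥ 0, x1 − x2 ≥ 1, x2 − x4 ≥ 0, x4 − x5 ≥ 0.
Adding all 4 inequalities: the left sides telescope to 0, and the right sides sum to 0 + 1 + 0 + 0 = 1. So 0 ≥ 1, which is false.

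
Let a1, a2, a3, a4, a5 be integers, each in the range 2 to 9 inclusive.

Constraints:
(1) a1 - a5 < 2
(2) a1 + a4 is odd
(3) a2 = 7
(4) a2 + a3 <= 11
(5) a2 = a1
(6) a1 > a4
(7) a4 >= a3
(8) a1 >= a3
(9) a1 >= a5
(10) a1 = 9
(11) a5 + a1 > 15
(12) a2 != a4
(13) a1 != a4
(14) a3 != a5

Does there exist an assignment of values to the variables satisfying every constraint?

Unsatisfiable

Constraint 3 fixes a2 = 7 and constraint 10 fixes a1 = 9, but constraint 5 requires a2 = a1. Since 7 ≠ 9, contradiction.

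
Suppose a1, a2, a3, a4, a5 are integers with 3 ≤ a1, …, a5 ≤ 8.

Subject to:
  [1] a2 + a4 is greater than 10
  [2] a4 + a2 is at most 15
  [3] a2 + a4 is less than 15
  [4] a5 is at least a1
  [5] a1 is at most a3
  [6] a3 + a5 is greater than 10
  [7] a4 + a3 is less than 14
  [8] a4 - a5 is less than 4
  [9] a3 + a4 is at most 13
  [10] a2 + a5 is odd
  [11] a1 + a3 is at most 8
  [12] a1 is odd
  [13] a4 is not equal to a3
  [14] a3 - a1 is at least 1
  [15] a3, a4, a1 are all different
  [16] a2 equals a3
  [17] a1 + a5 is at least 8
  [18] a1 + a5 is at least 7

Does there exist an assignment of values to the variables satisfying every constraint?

Satisfiable

The assignment a1 = 3, a2 = 4, a3 = 4, a4 = 8, a5 = 7 works:
  constraint 1 holds since a2 + a4 = 12.
  constraint 2 holds since a4 + a2 = 12.
The rest check out directly.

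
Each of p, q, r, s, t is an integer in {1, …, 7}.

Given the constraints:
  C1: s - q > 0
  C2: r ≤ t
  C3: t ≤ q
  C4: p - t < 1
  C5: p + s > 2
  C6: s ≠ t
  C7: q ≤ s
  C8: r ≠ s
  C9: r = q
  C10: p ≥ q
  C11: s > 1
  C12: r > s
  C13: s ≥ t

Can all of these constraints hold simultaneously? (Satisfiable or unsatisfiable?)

Unsatisfiable

Constraints 2, 3, 7, and 12 give r ≤ t, t ≤ q, q ≤ s, s < r. Chaining: r ≤ t ≤ q ≤ s < r, which forces r < r — impossible.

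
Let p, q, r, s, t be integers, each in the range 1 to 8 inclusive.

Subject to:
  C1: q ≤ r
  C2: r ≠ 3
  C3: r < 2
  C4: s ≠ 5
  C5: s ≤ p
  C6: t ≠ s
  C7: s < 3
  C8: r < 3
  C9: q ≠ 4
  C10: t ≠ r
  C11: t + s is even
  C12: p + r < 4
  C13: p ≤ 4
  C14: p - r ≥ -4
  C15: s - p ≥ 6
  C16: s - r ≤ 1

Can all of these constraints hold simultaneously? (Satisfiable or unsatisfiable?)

Unsatisfiable

Constraints 14, 15, and 16 give r − s ≥ -1, s − p ≥ 6, p − r ≥ -4.
Adding all 3 inequalities: the left sides telescope to 0, and the right sides sum to (-1) + 6 + (-4) = 1. So 0 ≥ 1, which is false.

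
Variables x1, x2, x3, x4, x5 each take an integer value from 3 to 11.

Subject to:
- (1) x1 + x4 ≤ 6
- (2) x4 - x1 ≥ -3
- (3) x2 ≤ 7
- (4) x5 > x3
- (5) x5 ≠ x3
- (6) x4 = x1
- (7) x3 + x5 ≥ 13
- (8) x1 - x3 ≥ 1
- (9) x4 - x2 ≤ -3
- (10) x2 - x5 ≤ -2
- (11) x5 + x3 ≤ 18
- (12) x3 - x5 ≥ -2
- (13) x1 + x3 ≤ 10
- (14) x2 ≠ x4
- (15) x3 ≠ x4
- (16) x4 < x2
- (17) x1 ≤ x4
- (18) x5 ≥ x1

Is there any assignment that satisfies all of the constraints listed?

Constraints 2, 8, 9, 10, and 12 give x5 − x2 ≥ 2, x2 − x4 ≥ 3, x4 − x1 ≥ -3, x1 − x3 ≥ 1, x3 − x5 ≥ -2.
Adding all 5 inequalities: the left sides telescope to 0, and the right sides sum to 2 + 3 + (-3) + 1 + (-2) = 1. So 0 ≥ 1, which is false.

Unsatisfiable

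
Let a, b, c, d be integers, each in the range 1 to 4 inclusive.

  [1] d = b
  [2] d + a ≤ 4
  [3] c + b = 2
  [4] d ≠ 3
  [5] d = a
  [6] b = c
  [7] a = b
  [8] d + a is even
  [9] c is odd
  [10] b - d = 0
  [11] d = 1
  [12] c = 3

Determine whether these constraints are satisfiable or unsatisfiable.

Unsatisfiable

Constraint 11 fixes d = 1 and constraint 12 fixes c = 3. Constraints 5, 6, and 7 give d = a = b = c, so d = c. But 1 ≠ 3 — contradiction.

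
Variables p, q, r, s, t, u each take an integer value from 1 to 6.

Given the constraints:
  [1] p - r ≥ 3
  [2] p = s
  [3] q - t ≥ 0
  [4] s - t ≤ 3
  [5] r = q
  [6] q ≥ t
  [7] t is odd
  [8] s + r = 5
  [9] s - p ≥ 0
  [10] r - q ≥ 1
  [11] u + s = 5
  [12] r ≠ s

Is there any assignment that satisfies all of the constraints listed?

Constraints 1, 3, 4, 9, and 10 give p − r ≥ 3, r − q ≥ 1, q − t ≥ 0, t − s ≥ -3, s − p ≥ 0.
Adding all 5 inequalities: the left sides telescope to 0, and the right sides sum to 3 + 1 + 0 + (-3) + 0 = 1. So 0 ≥ 1, which is false.

Unsatisfiable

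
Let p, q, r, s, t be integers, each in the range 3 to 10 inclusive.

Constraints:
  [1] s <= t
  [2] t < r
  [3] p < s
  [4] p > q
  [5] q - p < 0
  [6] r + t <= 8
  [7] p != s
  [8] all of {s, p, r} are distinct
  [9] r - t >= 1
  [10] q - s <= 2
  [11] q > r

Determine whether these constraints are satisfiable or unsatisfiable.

Unsatisfiable

Constraints 1, 2, 3, 5, and 11 give r < q, q < p, p < s, s ≤ t, t < r. Chaining: r < q < p < s ≤ t < r, which forces r < r — impossible.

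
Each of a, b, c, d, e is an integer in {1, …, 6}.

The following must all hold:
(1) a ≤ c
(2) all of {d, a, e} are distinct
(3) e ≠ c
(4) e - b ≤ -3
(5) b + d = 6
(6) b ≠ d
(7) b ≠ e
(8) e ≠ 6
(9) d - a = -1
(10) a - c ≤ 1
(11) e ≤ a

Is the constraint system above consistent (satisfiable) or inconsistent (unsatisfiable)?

Try a = 3, b = 4, c = 3, d = 2, e = 1.
Check constraint 4: e - b = -3; constraint 5: b + d = 6. The remaining constraints are straightforward to verify.

Satisfiable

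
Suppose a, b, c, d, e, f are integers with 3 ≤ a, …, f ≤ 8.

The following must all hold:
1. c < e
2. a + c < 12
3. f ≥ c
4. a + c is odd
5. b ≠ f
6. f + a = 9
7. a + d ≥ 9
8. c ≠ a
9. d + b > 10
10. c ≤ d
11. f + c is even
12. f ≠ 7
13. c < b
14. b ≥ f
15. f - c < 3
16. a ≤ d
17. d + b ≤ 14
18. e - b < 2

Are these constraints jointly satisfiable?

Setting (a, b, c, d, e, f) = (6, 7, 3, 6, 6, 3) satisfies everything: constraint 2: a + c = 9; constraint 6: f + a = 9, and the others follow.

Satisfiable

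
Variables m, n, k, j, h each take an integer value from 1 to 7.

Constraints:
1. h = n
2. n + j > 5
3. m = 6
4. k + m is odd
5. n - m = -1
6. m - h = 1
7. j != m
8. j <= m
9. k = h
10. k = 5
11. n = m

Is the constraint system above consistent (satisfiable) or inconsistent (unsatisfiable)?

Unsatisfiable

Constraint 10 fixes k = 5 and constraint 3 fixes m = 6. Constraints 1, 9, and 11 give k = h = n = m, so k = m. But 5 ≠ 6 — contradiction.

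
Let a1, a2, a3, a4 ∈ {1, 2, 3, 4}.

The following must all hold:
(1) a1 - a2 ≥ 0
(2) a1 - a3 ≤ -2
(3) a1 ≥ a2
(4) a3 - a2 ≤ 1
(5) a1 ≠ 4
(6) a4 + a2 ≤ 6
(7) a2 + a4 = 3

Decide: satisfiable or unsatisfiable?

Unsatisfiable

Constraints 1, 2, and 4 give a3 − a1 ≥ 2, a1 − a2 ≥ 0, a2 − a3 ≥ -1.
Adding all 3 inequalities: the left sides telescope to 0, and the right sides sum to 2 + 0 + (-1) = 1. So 0 ≥ 1, which is false.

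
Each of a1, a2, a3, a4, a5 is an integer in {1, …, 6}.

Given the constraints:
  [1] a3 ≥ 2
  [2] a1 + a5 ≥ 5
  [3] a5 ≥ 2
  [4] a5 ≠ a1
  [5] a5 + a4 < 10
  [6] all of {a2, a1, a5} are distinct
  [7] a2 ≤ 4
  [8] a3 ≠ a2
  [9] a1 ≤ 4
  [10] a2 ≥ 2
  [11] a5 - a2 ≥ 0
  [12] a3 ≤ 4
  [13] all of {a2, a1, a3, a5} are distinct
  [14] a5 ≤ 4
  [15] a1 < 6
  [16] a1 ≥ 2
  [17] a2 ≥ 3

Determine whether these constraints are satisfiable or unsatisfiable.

Constraints 1, 3, 7, 9, 10, 12, 14, and 16 confine each of a2, a1, a3, a5 to the 3 values {2, …, 4}.
Constraint 13 requires all 4 of them to be distinct, but only 3 values are available — impossible by the pigeonhole principle.

Unsatisfiable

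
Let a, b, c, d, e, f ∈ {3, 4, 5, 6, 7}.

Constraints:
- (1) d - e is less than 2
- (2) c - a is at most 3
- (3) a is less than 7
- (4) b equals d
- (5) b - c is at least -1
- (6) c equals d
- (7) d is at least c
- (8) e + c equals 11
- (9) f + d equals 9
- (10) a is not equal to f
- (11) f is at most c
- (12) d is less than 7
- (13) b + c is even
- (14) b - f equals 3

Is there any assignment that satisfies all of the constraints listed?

Satisfiable

Try a = 5, b = 6, c = 6, d = 6, e = 5, f = 3.
Check constraint 1: d - e = 1; constraint 2: c - a = 1; constraint 5: b - c = 0. The remaining constraints are straightforward to verify.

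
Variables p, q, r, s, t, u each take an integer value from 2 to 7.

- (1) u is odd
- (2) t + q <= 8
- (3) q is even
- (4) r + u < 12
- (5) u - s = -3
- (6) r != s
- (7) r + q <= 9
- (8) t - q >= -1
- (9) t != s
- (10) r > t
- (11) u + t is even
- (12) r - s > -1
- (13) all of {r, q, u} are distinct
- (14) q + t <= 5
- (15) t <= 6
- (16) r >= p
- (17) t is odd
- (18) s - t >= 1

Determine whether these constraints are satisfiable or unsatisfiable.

Satisfiable

One satisfying assignment is p = 3, q = 2, r = 7, s = 6, t = 3, u = 3.
For the less obvious constraints — constraint 2: t + q = 5; constraint 4: r + u = 10 — and the others hold by inspection.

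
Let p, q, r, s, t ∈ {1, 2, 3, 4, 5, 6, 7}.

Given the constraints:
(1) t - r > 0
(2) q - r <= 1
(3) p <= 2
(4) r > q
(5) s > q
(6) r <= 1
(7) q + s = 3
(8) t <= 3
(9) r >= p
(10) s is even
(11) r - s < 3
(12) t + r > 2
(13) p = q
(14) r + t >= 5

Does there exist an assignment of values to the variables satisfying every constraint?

Unsatisfiable

From constraint 6: r ≤ 1. From constraint 8: t ≤ 3. Hence r + t ≤ 4. But constraint 14 requires r + t ≥ 5, and 5 > 4. Contradiction.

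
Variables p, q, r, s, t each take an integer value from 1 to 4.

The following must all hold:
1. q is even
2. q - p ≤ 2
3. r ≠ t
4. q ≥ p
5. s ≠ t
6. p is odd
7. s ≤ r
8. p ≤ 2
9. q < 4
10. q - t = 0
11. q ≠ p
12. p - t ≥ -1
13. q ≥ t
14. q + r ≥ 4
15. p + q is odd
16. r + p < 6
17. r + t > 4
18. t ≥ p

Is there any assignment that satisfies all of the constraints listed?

The assignment p = 1, q = 2, r = 3, s = 3, t = 2 works:
  constraint 2 holds since q - p = 1.
  constraint 10 holds since q - t = 0.
The rest check out directly.

Satisfiable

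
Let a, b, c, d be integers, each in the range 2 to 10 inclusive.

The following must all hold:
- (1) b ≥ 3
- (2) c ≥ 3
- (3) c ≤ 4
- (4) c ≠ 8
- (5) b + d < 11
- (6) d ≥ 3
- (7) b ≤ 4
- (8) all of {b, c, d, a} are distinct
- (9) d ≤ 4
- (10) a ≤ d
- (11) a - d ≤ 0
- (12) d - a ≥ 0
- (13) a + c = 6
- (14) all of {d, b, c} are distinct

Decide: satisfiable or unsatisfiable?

Unsatisfiable

Constraints 1, 2, 3, 6, 7, and 9 confine each of d, b, c to the 2 values {3, 4}.
Constraint 14 requires all 3 of them to be distinct, but only 2 values are available — impossible by the pigeonhole principle.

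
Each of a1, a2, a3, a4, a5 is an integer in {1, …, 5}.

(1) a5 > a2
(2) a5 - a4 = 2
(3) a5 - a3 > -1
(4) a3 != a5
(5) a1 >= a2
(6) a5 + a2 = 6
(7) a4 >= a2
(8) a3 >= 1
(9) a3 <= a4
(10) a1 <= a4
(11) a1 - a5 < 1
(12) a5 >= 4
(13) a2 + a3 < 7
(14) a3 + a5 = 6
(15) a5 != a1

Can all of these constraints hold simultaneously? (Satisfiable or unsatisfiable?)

The assignment a1 = 2, a2 = 2, a3 = 2, a4 = 2, a5 = 4 works:
  constraint 2 holds since a5 - a4 = 2.
  constraint 3 holds since a5 - a3 = 2.
  constraint 6 holds since a5 + a2 = 6.
The rest check out directly.

Satisfiable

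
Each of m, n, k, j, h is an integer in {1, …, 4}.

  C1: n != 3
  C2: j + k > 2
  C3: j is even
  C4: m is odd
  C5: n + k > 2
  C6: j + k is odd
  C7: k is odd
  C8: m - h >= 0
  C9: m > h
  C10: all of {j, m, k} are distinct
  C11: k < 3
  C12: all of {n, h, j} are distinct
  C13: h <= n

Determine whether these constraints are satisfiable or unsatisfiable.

The assignment m = 3, n = 4, k = 1, j = 2, h = 1 works:
  constraint 2 holds since j + k = 3.
  constraint 5 holds since n + k = 5.
  constraint 8 holds since m - h = 2.
The rest check out directly.

Satisfiable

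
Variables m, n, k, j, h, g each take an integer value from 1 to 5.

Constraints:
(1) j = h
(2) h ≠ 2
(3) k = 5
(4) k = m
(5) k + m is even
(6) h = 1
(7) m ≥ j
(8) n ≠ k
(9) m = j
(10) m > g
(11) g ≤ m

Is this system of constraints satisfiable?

Unsatisfiable

Constraint 3 fixes k = 5 and constraint 6 fixes h = 1. Constraints 1, 4, and 9 give k = m = j = h, so k = h. But 5 ≠ 1 — contradiction.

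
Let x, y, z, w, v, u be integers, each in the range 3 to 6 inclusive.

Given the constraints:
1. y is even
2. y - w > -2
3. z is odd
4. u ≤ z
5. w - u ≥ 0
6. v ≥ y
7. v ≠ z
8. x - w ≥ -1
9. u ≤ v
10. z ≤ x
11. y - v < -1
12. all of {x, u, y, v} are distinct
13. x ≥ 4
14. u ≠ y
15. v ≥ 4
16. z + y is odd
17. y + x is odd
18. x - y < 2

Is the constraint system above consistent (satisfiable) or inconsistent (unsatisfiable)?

Try x = 5, y = 4, z = 3, w = 5, v = 6, u = 3.
Check constraint 2: y - w = -1; constraint 5: w - u = 2. The remaining constraints are straightforward to verify.

Satisfiable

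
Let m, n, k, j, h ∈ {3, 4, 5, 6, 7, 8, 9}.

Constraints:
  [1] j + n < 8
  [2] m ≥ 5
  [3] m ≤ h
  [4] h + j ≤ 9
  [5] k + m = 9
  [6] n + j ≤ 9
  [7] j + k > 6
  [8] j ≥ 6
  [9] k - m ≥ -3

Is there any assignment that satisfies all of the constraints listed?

Unsatisfiable

From constraints 2 and 3: h ≥ m ≥ 5. From constraint 8: j ≥ 6. Hence h + j ≥ 11. But constraint 4 requires h + j ≤ 9, and 9 < 11. Contradiction.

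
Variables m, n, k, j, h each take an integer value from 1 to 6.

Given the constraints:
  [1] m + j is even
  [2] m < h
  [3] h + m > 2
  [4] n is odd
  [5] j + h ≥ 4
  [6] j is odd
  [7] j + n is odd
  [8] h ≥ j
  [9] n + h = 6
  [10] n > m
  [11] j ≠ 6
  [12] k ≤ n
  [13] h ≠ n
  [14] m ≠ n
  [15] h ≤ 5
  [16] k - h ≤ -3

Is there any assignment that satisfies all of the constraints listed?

Unsatisfiable

Constraint 6 makes j odd and constraint 4 makes n odd, so j + n must be even. Constraint 7 says j + n is odd — contradiction.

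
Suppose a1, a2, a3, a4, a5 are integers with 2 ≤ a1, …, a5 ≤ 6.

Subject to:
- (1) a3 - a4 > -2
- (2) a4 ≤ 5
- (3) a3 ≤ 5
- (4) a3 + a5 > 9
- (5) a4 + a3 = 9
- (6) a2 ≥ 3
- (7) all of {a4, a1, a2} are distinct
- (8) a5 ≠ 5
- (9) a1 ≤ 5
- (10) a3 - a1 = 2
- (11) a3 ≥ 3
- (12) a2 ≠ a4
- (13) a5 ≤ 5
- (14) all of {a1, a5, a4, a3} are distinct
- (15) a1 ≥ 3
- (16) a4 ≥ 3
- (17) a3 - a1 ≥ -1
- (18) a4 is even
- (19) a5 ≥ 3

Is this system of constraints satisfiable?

Constraints 2, 3, 9, 11, 13, 15, 16, and 19 confine each of a1, a5, a4, a3 to the 3 values {3, …, 5}.
Constraint 14 requires all 4 of them to be distinct, but only 3 values are available — impossible by the pigeonhole principle.

Unsatisfiable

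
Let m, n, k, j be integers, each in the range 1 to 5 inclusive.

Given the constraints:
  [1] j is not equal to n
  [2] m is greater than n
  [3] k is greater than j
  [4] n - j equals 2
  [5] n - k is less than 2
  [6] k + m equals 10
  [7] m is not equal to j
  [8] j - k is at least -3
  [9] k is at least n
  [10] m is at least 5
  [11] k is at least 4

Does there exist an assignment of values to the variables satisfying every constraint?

One satisfying assignment is m = 5, n = 4, k = 5, j = 2.
For the less obvious constraints — constraint 4: n - j = 2; constraint 5: n - k = -1; constraint 6: k + m = 10 — and the others hold by inspection.

Satisfiable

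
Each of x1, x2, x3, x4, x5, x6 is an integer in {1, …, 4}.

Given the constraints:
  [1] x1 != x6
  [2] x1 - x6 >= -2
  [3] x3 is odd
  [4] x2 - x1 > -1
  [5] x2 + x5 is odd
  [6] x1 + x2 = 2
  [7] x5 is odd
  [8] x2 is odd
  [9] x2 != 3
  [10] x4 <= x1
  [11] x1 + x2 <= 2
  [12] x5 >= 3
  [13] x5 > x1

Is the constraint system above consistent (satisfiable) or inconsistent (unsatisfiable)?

Unsatisfiable

Constraint 8 makes x2 odd and constraint 7 makes x5 odd, so x2 + x5 must be even. Constraint 5 says x2 + x5 is odd — contradiction.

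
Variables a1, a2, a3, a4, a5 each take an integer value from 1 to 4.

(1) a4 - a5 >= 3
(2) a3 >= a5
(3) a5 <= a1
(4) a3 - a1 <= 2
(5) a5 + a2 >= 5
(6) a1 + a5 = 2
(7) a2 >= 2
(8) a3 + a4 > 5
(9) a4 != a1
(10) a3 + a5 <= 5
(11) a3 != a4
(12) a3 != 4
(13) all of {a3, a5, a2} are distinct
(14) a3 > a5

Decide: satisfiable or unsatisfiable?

The assignment a1 = 1, a2 = 4, a3 = 3, a4 = 4, a5 = 1 works:
  constraint 1 holds since a4 - a5 = 3.
  constraint 4 holds since a3 - a1 = 2.
The rest check out directly.

Satisfiable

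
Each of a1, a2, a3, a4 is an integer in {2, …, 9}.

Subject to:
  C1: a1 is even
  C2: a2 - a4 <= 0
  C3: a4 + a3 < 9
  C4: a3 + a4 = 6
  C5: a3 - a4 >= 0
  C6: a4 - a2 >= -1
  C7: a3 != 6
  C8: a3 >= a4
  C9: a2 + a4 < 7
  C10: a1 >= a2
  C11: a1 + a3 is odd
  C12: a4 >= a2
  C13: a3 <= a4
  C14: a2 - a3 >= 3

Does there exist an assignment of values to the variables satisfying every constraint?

Unsatisfiable

Constraints 5, 6, and 14 give a2 − a3 ≥ 3, a3 − a4 ≥ 0, a4 − a2 ≥ -1.
Adding all 3 inequalities: the left sides telescope to 0, and the right sides sum to 3 + 0 + (-1) = 2. So 0 ≥ 2, which is false.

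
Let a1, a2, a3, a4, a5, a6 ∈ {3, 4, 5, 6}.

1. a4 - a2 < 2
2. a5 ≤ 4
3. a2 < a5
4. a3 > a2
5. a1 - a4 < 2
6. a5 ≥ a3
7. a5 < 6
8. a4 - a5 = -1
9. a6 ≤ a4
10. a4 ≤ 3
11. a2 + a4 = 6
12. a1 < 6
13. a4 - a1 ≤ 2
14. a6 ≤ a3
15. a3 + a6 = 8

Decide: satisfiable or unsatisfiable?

Unsatisfiable

From constraints 2 and 6: a3 ≤ a5 ≤ 4. From constraints 9 and 10: a6 ≤ a4 ≤ 3. Hence a3 + a6 ≤ 7. But constraint 15 requires a3 + a6 = 8, and 8 > 7. Contradiction.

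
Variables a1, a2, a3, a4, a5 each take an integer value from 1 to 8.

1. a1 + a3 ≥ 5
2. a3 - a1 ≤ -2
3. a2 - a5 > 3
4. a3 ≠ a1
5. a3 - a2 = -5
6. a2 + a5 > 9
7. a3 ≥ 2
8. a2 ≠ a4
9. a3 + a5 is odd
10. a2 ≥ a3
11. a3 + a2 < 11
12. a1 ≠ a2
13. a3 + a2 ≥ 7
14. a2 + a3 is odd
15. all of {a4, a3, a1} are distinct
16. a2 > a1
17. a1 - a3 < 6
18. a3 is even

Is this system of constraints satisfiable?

Satisfiable

One satisfying assignment is a1 = 6, a2 = 7, a3 = 2, a4 = 8, a5 = 3.
For the less obvious constraints — constraint 1: a1 + a3 = 8; constraint 2: a3 - a1 = -4; constraint 3: a2 - a5 = 4 — and the others hold by inspection.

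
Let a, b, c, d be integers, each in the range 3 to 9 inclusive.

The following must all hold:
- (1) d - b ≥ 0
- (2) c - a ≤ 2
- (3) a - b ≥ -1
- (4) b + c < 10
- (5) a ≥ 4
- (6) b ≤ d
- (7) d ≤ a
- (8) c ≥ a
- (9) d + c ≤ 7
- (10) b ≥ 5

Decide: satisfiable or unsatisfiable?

Unsatisfiable

From constraints 6 and 10: d ≥ b ≥ 5. From constraints 5 and 8: c ≥ a ≥ 4. Hence d + c ≥ 9. But constraint 9 requires d + c ≤ 7, and 7 < 9. Contradiction.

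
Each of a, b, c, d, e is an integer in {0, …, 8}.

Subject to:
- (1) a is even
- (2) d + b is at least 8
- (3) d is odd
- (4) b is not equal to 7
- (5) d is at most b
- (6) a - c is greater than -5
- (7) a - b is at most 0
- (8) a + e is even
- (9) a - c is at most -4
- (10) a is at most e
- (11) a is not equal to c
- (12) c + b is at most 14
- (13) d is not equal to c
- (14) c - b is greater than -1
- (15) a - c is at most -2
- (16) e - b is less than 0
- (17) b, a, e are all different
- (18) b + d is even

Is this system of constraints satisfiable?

Satisfiable

The assignment a = 2, b = 5, c = 6, d = 5, e = 4 works:
  constraint 2 holds since d + b = 10.
  constraint 6 holds since a - c = -4.
The rest check out directly.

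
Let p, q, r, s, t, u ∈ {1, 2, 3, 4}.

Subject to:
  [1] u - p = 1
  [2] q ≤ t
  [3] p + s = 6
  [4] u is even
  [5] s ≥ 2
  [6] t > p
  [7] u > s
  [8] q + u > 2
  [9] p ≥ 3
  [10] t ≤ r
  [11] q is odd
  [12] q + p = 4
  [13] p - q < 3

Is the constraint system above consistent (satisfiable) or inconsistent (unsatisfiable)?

Take p = 3, q = 1, r = 4, s = 3, t = 4, u = 4. Then constraint 1: u - p = 1; constraint 3: p + s = 6; constraint 8: q + u = 5, and every other listed constraint is also met.

Satisfiable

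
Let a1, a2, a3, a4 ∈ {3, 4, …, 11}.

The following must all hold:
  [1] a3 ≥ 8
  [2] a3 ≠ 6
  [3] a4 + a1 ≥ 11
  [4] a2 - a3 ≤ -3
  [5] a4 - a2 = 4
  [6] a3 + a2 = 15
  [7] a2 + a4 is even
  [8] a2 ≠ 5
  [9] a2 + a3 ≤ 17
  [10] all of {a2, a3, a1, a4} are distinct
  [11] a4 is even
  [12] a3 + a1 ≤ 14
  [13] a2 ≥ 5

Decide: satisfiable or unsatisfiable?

Satisfiable

One satisfying assignment is a1 = 3, a2 = 6, a3 = 9, a4 = 10.
For the less obvious constraints — constraint 3: a4 + a1 = 13; constraint 4: a2 - a3 = -3; constraint 5: a4 - a2 = 4 — and the others hold by inspection.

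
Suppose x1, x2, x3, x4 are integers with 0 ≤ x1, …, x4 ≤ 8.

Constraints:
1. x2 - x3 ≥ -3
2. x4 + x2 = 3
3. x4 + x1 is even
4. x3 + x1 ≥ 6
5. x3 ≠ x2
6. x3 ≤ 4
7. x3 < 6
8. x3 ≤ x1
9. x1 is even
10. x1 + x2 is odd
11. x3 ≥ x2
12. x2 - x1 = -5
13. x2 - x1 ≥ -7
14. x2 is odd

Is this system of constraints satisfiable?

One satisfying assignment is x1 = 6, x2 = 1, x3 = 2, x4 = 2.
For the less obvious constraints — constraint 1: x2 - x3 = -1; constraint 2: x4 + x2 = 3; constraint 4: x3 + x1 = 8 — and the others hold by inspection.

Satisfiable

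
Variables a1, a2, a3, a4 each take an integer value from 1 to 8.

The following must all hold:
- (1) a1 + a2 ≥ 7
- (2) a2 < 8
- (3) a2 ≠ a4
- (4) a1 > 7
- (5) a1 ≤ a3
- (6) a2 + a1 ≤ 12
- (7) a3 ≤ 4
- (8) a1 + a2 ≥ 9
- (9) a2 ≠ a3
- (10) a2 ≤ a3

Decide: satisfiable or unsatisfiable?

Unsatisfiable

From constraint 4: a1 ≥ 8. From constraints 5 and 7: a1 ≤ a3 and a3 ≤ 4, so a1 ≤ 4. But 4 < 8, so no value of a1 works.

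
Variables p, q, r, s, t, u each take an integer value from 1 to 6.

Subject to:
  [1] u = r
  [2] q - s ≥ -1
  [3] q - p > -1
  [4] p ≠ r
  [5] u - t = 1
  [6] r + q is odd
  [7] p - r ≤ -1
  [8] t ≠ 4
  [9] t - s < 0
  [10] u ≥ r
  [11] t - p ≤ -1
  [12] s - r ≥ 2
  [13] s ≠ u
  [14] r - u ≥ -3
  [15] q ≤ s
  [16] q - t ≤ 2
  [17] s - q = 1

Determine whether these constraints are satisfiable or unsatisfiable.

Constraints 2, 7, 11, 12, and 16 give s − r ≥ 2, r − p ≥ 1, p − t ≥ 1, t − q ≥ -2, q − s ≥ -1.
Adding all 5 inequalities: the left sides telescope to 0, and the right sides sum to 2 + 1 + 1 + (-2) + (-1) = 1. So 0 ≥ 1, which is false.

Unsatisfiable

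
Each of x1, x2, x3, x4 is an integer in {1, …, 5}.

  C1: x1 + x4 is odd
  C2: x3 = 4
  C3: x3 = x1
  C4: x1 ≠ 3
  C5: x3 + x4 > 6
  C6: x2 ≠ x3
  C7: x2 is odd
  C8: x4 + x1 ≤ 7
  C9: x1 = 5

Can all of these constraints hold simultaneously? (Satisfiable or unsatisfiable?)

Unsatisfiable

Constraint 2 fixes x3 = 4 and constraint 9 fixes x1 = 5, but constraint 3 requires x3 = x1. Since 4 ≠ 5, contradiction.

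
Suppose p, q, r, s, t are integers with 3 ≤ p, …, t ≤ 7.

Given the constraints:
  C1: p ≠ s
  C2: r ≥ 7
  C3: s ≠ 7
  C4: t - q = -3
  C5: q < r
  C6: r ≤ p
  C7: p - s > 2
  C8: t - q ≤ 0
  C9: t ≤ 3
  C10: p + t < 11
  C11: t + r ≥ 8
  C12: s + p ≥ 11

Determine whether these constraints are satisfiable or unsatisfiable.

Satisfiable

The assignment p = 7, q = 6, r = 7, s = 4, t = 3 works:
  constraint 4 holds since t - q = -3.
  constraint 7 holds since p - s = 3.
The rest check out directly.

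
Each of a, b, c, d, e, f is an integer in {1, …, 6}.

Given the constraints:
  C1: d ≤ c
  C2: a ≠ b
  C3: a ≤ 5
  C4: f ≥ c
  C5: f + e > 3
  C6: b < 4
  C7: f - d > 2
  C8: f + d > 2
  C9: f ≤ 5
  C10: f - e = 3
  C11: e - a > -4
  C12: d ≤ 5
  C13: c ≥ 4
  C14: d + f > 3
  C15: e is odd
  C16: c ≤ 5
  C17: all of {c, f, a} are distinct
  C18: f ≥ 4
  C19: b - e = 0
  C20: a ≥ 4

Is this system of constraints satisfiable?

Unsatisfiable

Constraints 3, 9, 13, 16, 18, and 20 confine each of c, f, a to the 2 values {4, 5}.
Constraint 17 requires all 3 of them to be distinct, but only 2 values are available — impossible by the pigeonhole principle.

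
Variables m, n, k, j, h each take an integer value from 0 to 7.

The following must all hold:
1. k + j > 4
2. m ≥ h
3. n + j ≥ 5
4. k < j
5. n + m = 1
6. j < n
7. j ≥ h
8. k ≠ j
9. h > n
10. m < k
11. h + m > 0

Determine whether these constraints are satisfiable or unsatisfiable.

Unsatisfiable

Constraints 2, 4, 6, 9, and 10 give n < h, h ≤ m, m < k, k < j, j < n. Chaining: n < h ≤ m < k < j < n, which forces n < n — impossible.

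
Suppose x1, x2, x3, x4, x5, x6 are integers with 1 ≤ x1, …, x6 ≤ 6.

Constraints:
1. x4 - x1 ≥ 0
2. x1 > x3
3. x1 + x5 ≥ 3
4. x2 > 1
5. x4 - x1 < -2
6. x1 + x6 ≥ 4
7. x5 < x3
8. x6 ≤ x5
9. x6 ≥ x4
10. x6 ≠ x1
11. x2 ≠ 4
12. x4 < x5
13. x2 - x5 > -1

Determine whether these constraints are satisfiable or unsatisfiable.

Unsatisfiable

Constraints 1, 2, 7, and 12 give x1 ≤ x4, x4 < x5, x5 < x3, x3 < x1. Chaining: x1 ≤ x4 < x5 < x3 < x1, which forces x1 < x1 — impossible.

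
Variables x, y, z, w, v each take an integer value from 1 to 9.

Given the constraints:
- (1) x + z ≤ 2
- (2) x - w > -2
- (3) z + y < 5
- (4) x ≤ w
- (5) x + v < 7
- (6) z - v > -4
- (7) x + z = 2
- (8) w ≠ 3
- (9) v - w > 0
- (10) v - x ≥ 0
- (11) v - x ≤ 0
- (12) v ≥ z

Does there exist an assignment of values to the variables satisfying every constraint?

Constraints 4, 9, and 11 give x ≤ w, w < v, v ≤ x. Chaining: x ≤ w < v ≤ x, which forces x < x — impossible.

Unsatisfiable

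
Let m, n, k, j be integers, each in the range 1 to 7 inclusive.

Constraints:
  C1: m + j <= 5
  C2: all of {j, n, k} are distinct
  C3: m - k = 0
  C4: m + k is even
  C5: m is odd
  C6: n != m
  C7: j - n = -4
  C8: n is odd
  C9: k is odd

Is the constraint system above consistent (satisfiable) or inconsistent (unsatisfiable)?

Satisfiable

One satisfying assignment is m = 1, n = 7, k = 1, j = 3.
For the less obvious constraints — constraint 1: m + j = 4; constraint 3: m - k = 0 — and the others hold by inspection.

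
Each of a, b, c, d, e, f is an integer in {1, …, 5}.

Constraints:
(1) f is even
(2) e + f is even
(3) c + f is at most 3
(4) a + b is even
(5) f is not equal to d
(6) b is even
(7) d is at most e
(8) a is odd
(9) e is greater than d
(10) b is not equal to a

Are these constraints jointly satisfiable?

Constraint 8 makes a odd and constraint 6 makes b even, so a + b must be odd. Constraint 4 says a + b is even — contradiction.

Unsatisfiable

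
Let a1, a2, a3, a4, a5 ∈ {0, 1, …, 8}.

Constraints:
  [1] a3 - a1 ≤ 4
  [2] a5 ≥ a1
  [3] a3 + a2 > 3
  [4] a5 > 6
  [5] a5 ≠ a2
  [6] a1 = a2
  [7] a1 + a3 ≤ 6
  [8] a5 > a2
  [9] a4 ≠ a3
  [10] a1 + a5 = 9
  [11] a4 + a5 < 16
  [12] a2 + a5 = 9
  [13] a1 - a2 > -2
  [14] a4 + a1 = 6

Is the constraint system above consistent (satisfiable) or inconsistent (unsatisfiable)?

Take a1 = 1, a2 = 1, a3 = 3, a4 = 5, a5 = 8. Then constraint 1: a3 - a1 = 2; constraint 3: a3 + a2 = 4; constraint 7: a1 + a3 = 4, and every other listed constraint is also met.

Satisfiable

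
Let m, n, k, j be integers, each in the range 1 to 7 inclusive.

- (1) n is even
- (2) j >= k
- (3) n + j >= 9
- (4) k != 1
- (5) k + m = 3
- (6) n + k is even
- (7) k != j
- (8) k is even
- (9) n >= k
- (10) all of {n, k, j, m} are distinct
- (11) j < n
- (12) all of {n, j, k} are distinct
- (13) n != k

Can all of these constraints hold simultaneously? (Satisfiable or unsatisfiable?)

Setting (m, n, k, j) = (1, 6, 2, 5) satisfies everything: constraint 3: n + j = 11; constraint 5: k + m = 3, and the others follow.

Satisfiable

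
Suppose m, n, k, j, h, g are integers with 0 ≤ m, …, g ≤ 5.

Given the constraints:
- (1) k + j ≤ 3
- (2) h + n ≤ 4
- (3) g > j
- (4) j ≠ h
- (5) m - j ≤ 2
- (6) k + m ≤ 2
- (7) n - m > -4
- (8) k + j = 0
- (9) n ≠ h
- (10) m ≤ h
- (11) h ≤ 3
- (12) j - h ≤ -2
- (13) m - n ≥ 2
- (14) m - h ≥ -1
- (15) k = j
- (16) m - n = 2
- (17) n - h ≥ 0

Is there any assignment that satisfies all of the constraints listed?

Unsatisfiable

Constraints 5, 12, 13, and 17 give j − m ≥ -2, m − n ≥ 2, n − h ≥ 0, h − j ≥ 2.
Adding all 4 inequalities: the left sides telescope to 0, and the right sides sum to (-2) + 2 + 0 + 2 = 2. So 0 ≥ 2, which is false.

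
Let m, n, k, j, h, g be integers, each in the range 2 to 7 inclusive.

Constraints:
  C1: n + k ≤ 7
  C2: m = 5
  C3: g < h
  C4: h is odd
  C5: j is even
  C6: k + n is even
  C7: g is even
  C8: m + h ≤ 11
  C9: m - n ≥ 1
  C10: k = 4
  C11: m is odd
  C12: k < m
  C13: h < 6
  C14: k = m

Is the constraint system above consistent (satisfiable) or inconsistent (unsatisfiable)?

Constraint 10 fixes k = 4 and constraint 2 fixes m = 5, but constraint 14 requires k = m. Since 4 ≠ 5, contradiction.

Unsatisfiable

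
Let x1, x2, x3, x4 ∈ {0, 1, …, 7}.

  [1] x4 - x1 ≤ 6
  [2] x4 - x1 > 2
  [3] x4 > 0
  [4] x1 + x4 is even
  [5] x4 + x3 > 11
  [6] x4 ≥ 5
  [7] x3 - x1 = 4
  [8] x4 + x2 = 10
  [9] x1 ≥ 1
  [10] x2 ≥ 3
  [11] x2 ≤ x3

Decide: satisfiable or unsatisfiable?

One satisfying assignment is x1 = 2, x2 = 4, x3 = 6, x4 = 6.
For the less obvious constraints — constraint 1: x4 - x1 = 4; constraint 2: x4 - x1 = 4; constraint 5: x4 + x3 = 12 — and the others hold by inspection.

Satisfiable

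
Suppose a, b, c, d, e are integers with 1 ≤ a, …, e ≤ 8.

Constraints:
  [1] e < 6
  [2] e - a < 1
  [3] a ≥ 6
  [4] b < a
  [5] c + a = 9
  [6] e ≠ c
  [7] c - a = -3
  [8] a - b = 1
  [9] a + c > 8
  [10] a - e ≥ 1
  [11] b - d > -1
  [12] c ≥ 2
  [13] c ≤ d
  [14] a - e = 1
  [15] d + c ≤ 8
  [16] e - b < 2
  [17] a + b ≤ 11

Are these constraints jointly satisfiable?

Take a = 6, b = 5, c = 3, d = 5, e = 5. Then constraint 2: e - a = -1; constraint 5: c + a = 9, and every other listed constraint is also met.

Satisfiable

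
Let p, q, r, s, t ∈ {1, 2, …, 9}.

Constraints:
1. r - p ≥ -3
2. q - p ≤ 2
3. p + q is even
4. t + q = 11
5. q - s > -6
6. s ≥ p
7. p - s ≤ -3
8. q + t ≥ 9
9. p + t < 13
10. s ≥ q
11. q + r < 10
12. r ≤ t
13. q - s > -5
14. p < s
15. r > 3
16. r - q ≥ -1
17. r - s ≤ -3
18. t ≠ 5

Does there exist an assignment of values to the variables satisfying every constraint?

Satisfiable

One satisfying assignment is p = 4, q = 4, r = 4, s = 7, t = 7.
For the less obvious constraints — constraint 1: r - p = 0; constraint 2: q - p = 0; constraint 4: t + q = 11 — and the others hold by inspection.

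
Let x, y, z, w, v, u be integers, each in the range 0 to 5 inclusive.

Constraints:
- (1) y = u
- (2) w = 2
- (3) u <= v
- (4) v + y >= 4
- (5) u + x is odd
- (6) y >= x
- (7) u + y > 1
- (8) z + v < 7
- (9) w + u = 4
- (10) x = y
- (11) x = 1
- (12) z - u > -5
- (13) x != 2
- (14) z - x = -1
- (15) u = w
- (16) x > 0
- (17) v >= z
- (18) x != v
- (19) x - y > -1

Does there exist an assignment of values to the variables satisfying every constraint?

Constraint 11 fixes x = 1 and constraint 2 fixes w = 2. Constraints 1, 10, and 15 give x = y = u = w, so x = w. But 1 ≠ 2 — contradiction.

Unsatisfiable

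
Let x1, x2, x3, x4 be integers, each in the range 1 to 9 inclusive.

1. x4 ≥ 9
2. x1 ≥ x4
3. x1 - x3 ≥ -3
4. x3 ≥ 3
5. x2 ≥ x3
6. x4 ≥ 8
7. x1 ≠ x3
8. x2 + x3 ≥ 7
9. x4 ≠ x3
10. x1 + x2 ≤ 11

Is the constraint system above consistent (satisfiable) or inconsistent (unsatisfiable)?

From constraints 1 and 2: x1 ≥ x4 ≥ 9. From constraints 4 and 5: x2 ≥ x3 ≥ 3. Hence x1 + x2 ≥ 12. But constraint 10 requires x1 + x2 ≤ 11, and 11 < 12. Contradiction.

Unsatisfiable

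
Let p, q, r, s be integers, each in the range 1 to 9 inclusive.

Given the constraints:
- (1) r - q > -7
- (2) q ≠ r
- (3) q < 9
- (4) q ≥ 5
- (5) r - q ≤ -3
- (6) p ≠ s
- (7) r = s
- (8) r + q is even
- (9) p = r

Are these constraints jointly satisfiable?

From constraints 7 and 9, p = r = s, so p = s. But constraint 6 says p ≠ s. Contradiction.

Unsatisfiable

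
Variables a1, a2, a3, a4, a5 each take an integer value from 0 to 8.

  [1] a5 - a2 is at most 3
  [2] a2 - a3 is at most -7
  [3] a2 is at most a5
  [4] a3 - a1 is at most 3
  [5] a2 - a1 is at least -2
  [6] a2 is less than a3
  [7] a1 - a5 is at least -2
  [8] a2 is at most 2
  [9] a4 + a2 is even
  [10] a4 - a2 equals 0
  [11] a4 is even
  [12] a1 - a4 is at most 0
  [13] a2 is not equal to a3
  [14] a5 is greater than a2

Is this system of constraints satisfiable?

Constraints 2, 4, and 5 give a2 − a1 ≥ -2, a1 − a3 ≥ -3, a3 − a2 ≥ 7.
Adding all 3 inequalities: the left sides telescope to 0, and the right sides sum to (-2) + (-3) + 7 = 2. So 0 ≥ 2, which is false.

Unsatisfiable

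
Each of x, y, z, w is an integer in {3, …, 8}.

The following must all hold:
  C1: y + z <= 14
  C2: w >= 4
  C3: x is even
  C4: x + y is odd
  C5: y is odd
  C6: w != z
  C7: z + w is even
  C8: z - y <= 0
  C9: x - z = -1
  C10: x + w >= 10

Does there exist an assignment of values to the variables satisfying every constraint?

Try x = 6, y = 7, z = 7, w = 5.
Check constraint 1: y + z = 14; constraint 8: z - y = 0. The remaining constraints are straightforward to verify.

Satisfiable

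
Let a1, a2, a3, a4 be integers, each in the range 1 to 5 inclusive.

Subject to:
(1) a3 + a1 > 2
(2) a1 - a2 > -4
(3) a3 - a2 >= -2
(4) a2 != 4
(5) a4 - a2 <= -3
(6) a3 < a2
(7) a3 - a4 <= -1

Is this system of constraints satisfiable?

Constraints 3, 5, and 7 give a4 − a3 ≥ 1, a3 − a2 ≥ -2, a2 − a4 ≥ 3.
Adding all 3 inequalities: the left sides telescope to 0, and the right sides sum to 1 + (-2) + 3 = 2. So 0 ≥ 2, which is false.

Unsatisfiable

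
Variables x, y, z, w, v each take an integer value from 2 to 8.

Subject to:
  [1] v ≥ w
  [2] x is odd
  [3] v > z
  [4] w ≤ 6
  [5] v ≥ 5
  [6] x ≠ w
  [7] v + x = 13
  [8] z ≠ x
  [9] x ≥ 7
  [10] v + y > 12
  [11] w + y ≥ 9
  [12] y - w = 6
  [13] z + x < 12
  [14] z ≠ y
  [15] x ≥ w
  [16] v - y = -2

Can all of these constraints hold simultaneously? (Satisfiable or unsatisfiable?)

Satisfiable

Take x = 7, y = 8, z = 4, w = 2, v = 6. Then constraint 7: v + x = 13; constraint 10: v + y = 14; constraint 11: w + y = 10, and every other listed constraint is also met.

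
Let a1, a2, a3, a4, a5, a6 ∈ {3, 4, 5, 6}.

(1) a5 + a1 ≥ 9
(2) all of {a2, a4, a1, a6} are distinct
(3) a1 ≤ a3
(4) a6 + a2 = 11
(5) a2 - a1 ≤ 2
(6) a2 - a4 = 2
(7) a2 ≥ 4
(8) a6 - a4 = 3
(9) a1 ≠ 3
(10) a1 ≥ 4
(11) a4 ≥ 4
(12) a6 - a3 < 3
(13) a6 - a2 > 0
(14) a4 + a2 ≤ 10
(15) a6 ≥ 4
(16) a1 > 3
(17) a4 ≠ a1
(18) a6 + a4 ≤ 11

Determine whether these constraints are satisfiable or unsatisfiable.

Constraints 7, 10, 11, and 15 confine each of a2, a4, a1, a6 to the 3 values {4, …, 6} (the domain already gives each ≤ 6).
Constraint 2 requires all 4 of them to be distinct, but only 3 values are available — impossible by the pigeonhole principle.

Unsatisfiable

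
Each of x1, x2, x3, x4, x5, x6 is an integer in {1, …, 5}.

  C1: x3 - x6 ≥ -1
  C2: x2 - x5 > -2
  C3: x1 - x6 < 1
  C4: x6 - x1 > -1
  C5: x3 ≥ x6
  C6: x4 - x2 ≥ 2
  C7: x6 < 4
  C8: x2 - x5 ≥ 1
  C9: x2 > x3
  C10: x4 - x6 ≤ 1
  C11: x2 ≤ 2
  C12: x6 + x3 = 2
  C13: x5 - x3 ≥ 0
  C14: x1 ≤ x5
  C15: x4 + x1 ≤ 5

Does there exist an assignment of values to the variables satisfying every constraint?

Constraints 1, 6, 8, 10, and 13 give x4 − x2 ≥ 2, x2 − x5 ≥ 1, x5 − x3 ≥ 0, x3 − x6 ≥ -1, x6 − x4 ≥ -1.
Adding all 5 inequalities: the left sides telescope to 0, and the right sides sum to 2 + 1 + 0 + (-1) + (-1) = 1. So 0 ≥ 1, which is false.

Unsatisfiable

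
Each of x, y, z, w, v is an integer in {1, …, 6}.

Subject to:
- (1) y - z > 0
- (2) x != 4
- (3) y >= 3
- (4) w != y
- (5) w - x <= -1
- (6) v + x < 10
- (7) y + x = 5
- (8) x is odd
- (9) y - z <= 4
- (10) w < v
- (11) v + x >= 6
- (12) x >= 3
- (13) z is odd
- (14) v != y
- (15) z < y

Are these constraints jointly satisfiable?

Unsatisfiable

From constraint 3: y ≥ 3. From constraint 12: x ≥ 3. Hence y + x ≥ 6. But constraint 7 requires y + x = 5, and 5 < 6. Contradiction.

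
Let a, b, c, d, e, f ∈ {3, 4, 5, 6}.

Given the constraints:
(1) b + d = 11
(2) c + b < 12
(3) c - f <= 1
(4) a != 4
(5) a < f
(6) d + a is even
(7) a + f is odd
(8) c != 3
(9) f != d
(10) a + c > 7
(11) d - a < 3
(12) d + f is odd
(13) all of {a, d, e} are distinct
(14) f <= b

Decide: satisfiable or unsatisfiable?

The assignment a = 3, b = 6, c = 5, d = 5, e = 6, f = 4 works:
  constraint 1 holds since b + d = 11.
  constraint 2 holds since c + b = 11.
The rest check out directly.

Satisfiable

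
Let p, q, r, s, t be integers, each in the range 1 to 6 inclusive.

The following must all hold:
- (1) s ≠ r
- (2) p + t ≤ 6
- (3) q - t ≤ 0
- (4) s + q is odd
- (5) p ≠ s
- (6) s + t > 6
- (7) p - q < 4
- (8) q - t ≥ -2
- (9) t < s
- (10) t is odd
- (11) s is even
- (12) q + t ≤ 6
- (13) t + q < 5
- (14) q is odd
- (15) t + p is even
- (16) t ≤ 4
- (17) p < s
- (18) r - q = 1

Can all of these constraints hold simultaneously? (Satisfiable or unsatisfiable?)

The assignment p = 3, q = 1, r = 2, s = 4, t = 3 works:
  constraint 2 holds since p + t = 6.
  constraint 3 holds since q - t = -2.
The rest check out directly.

Satisfiable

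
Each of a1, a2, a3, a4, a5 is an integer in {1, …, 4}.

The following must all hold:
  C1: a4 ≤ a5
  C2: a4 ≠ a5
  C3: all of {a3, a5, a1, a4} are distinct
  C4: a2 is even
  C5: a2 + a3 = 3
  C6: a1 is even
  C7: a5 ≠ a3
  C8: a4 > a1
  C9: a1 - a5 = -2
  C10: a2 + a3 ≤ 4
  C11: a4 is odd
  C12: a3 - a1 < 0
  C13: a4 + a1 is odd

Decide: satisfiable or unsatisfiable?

One satisfying assignment is a1 = 2, a2 = 2, a3 = 1, a4 = 3, a5 = 4.
For the less obvious constraints — constraint 5: a2 + a3 = 3; constraint 9: a1 - a5 = -2 — and the others hold by inspection.

Satisfiable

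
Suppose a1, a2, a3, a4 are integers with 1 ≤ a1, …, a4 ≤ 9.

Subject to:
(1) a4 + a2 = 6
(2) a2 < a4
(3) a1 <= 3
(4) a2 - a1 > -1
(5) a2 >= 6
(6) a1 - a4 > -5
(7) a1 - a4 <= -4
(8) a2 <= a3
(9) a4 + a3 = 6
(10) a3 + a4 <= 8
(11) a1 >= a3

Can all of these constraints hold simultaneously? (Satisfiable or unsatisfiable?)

From constraints 5 and 8: a3 ≥ a2 and a2 ≥ 6, so a3 ≥ 6. From constraints 3 and 11: a3 ≤ a1 and a1 ≤ 3, so a3 ≤ 3. But 3 < 6, so no value of a3 works.

Unsatisfiable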